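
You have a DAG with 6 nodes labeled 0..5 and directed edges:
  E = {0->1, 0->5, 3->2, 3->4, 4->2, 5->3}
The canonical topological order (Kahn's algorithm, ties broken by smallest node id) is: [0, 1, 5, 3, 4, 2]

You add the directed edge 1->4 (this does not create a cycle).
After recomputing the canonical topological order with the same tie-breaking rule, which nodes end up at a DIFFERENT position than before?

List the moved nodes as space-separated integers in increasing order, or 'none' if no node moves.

Answer: none

Derivation:
Old toposort: [0, 1, 5, 3, 4, 2]
Added edge 1->4
Recompute Kahn (smallest-id tiebreak):
  initial in-degrees: [0, 1, 2, 1, 2, 1]
  ready (indeg=0): [0]
  pop 0: indeg[1]->0; indeg[5]->0 | ready=[1, 5] | order so far=[0]
  pop 1: indeg[4]->1 | ready=[5] | order so far=[0, 1]
  pop 5: indeg[3]->0 | ready=[3] | order so far=[0, 1, 5]
  pop 3: indeg[2]->1; indeg[4]->0 | ready=[4] | order so far=[0, 1, 5, 3]
  pop 4: indeg[2]->0 | ready=[2] | order so far=[0, 1, 5, 3, 4]
  pop 2: no out-edges | ready=[] | order so far=[0, 1, 5, 3, 4, 2]
New canonical toposort: [0, 1, 5, 3, 4, 2]
Compare positions:
  Node 0: index 0 -> 0 (same)
  Node 1: index 1 -> 1 (same)
  Node 2: index 5 -> 5 (same)
  Node 3: index 3 -> 3 (same)
  Node 4: index 4 -> 4 (same)
  Node 5: index 2 -> 2 (same)
Nodes that changed position: none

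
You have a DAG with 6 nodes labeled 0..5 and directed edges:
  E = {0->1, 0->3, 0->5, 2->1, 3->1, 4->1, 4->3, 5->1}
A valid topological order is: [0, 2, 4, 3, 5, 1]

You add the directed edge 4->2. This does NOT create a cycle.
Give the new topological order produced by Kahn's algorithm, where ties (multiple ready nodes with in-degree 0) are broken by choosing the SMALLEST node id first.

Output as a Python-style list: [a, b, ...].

Old toposort: [0, 2, 4, 3, 5, 1]
Added edge: 4->2
Position of 4 (2) > position of 2 (1). Must reorder: 4 must now come before 2.
Run Kahn's algorithm (break ties by smallest node id):
  initial in-degrees: [0, 5, 1, 2, 0, 1]
  ready (indeg=0): [0, 4]
  pop 0: indeg[1]->4; indeg[3]->1; indeg[5]->0 | ready=[4, 5] | order so far=[0]
  pop 4: indeg[1]->3; indeg[2]->0; indeg[3]->0 | ready=[2, 3, 5] | order so far=[0, 4]
  pop 2: indeg[1]->2 | ready=[3, 5] | order so far=[0, 4, 2]
  pop 3: indeg[1]->1 | ready=[5] | order so far=[0, 4, 2, 3]
  pop 5: indeg[1]->0 | ready=[1] | order so far=[0, 4, 2, 3, 5]
  pop 1: no out-edges | ready=[] | order so far=[0, 4, 2, 3, 5, 1]
  Result: [0, 4, 2, 3, 5, 1]

Answer: [0, 4, 2, 3, 5, 1]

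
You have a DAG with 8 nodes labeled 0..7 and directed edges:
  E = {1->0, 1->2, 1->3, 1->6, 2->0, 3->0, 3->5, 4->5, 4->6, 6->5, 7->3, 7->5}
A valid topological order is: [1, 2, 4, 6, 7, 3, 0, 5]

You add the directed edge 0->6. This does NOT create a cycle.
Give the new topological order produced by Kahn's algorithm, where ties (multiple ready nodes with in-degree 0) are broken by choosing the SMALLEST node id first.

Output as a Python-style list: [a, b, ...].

Old toposort: [1, 2, 4, 6, 7, 3, 0, 5]
Added edge: 0->6
Position of 0 (6) > position of 6 (3). Must reorder: 0 must now come before 6.
Run Kahn's algorithm (break ties by smallest node id):
  initial in-degrees: [3, 0, 1, 2, 0, 4, 3, 0]
  ready (indeg=0): [1, 4, 7]
  pop 1: indeg[0]->2; indeg[2]->0; indeg[3]->1; indeg[6]->2 | ready=[2, 4, 7] | order so far=[1]
  pop 2: indeg[0]->1 | ready=[4, 7] | order so far=[1, 2]
  pop 4: indeg[5]->3; indeg[6]->1 | ready=[7] | order so far=[1, 2, 4]
  pop 7: indeg[3]->0; indeg[5]->2 | ready=[3] | order so far=[1, 2, 4, 7]
  pop 3: indeg[0]->0; indeg[5]->1 | ready=[0] | order so far=[1, 2, 4, 7, 3]
  pop 0: indeg[6]->0 | ready=[6] | order so far=[1, 2, 4, 7, 3, 0]
  pop 6: indeg[5]->0 | ready=[5] | order so far=[1, 2, 4, 7, 3, 0, 6]
  pop 5: no out-edges | ready=[] | order so far=[1, 2, 4, 7, 3, 0, 6, 5]
  Result: [1, 2, 4, 7, 3, 0, 6, 5]

Answer: [1, 2, 4, 7, 3, 0, 6, 5]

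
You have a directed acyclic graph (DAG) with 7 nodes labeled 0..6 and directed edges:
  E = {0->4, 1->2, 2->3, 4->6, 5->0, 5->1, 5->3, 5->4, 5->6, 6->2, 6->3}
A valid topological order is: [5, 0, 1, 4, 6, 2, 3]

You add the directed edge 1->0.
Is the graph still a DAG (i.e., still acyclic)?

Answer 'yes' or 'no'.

Given toposort: [5, 0, 1, 4, 6, 2, 3]
Position of 1: index 2; position of 0: index 1
New edge 1->0: backward (u after v in old order)
Backward edge: old toposort is now invalid. Check if this creates a cycle.
Does 0 already reach 1? Reachable from 0: [0, 2, 3, 4, 6]. NO -> still a DAG (reorder needed).
Still a DAG? yes

Answer: yes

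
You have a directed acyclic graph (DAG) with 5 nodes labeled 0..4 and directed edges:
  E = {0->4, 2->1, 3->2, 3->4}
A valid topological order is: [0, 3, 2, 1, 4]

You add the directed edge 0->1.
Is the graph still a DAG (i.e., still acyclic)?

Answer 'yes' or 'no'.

Given toposort: [0, 3, 2, 1, 4]
Position of 0: index 0; position of 1: index 3
New edge 0->1: forward
Forward edge: respects the existing order. Still a DAG, same toposort still valid.
Still a DAG? yes

Answer: yes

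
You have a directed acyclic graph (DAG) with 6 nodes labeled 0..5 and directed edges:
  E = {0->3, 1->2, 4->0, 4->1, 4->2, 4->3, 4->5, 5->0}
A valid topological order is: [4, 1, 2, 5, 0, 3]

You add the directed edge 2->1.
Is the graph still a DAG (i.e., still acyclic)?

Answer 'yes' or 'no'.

Answer: no

Derivation:
Given toposort: [4, 1, 2, 5, 0, 3]
Position of 2: index 2; position of 1: index 1
New edge 2->1: backward (u after v in old order)
Backward edge: old toposort is now invalid. Check if this creates a cycle.
Does 1 already reach 2? Reachable from 1: [1, 2]. YES -> cycle!
Still a DAG? no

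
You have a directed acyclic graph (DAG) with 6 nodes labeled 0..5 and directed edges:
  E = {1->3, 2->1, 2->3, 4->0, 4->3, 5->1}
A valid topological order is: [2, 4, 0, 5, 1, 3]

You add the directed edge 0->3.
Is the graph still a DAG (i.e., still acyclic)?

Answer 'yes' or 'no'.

Answer: yes

Derivation:
Given toposort: [2, 4, 0, 5, 1, 3]
Position of 0: index 2; position of 3: index 5
New edge 0->3: forward
Forward edge: respects the existing order. Still a DAG, same toposort still valid.
Still a DAG? yes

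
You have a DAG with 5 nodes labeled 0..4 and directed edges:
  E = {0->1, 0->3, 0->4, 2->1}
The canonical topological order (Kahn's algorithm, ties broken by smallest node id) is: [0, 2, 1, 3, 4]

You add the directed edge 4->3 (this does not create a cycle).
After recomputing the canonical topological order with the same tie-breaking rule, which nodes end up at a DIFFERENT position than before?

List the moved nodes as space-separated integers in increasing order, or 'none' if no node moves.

Answer: 3 4

Derivation:
Old toposort: [0, 2, 1, 3, 4]
Added edge 4->3
Recompute Kahn (smallest-id tiebreak):
  initial in-degrees: [0, 2, 0, 2, 1]
  ready (indeg=0): [0, 2]
  pop 0: indeg[1]->1; indeg[3]->1; indeg[4]->0 | ready=[2, 4] | order so far=[0]
  pop 2: indeg[1]->0 | ready=[1, 4] | order so far=[0, 2]
  pop 1: no out-edges | ready=[4] | order so far=[0, 2, 1]
  pop 4: indeg[3]->0 | ready=[3] | order so far=[0, 2, 1, 4]
  pop 3: no out-edges | ready=[] | order so far=[0, 2, 1, 4, 3]
New canonical toposort: [0, 2, 1, 4, 3]
Compare positions:
  Node 0: index 0 -> 0 (same)
  Node 1: index 2 -> 2 (same)
  Node 2: index 1 -> 1 (same)
  Node 3: index 3 -> 4 (moved)
  Node 4: index 4 -> 3 (moved)
Nodes that changed position: 3 4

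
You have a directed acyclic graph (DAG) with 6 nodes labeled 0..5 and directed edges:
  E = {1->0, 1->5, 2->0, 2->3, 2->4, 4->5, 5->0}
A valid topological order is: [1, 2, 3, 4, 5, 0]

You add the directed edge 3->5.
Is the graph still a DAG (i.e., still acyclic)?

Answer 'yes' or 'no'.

Answer: yes

Derivation:
Given toposort: [1, 2, 3, 4, 5, 0]
Position of 3: index 2; position of 5: index 4
New edge 3->5: forward
Forward edge: respects the existing order. Still a DAG, same toposort still valid.
Still a DAG? yes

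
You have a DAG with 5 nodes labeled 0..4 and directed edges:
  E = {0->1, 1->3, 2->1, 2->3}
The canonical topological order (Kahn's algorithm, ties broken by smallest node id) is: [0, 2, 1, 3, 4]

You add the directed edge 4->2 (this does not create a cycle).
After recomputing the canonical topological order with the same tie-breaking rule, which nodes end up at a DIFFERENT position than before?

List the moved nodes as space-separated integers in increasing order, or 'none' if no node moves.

Old toposort: [0, 2, 1, 3, 4]
Added edge 4->2
Recompute Kahn (smallest-id tiebreak):
  initial in-degrees: [0, 2, 1, 2, 0]
  ready (indeg=0): [0, 4]
  pop 0: indeg[1]->1 | ready=[4] | order so far=[0]
  pop 4: indeg[2]->0 | ready=[2] | order so far=[0, 4]
  pop 2: indeg[1]->0; indeg[3]->1 | ready=[1] | order so far=[0, 4, 2]
  pop 1: indeg[3]->0 | ready=[3] | order so far=[0, 4, 2, 1]
  pop 3: no out-edges | ready=[] | order so far=[0, 4, 2, 1, 3]
New canonical toposort: [0, 4, 2, 1, 3]
Compare positions:
  Node 0: index 0 -> 0 (same)
  Node 1: index 2 -> 3 (moved)
  Node 2: index 1 -> 2 (moved)
  Node 3: index 3 -> 4 (moved)
  Node 4: index 4 -> 1 (moved)
Nodes that changed position: 1 2 3 4

Answer: 1 2 3 4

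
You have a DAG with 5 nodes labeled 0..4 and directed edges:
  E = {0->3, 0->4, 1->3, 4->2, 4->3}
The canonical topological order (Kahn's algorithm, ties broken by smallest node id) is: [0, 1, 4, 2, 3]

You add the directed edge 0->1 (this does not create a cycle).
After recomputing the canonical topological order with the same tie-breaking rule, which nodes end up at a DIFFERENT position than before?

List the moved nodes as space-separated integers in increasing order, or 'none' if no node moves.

Old toposort: [0, 1, 4, 2, 3]
Added edge 0->1
Recompute Kahn (smallest-id tiebreak):
  initial in-degrees: [0, 1, 1, 3, 1]
  ready (indeg=0): [0]
  pop 0: indeg[1]->0; indeg[3]->2; indeg[4]->0 | ready=[1, 4] | order so far=[0]
  pop 1: indeg[3]->1 | ready=[4] | order so far=[0, 1]
  pop 4: indeg[2]->0; indeg[3]->0 | ready=[2, 3] | order so far=[0, 1, 4]
  pop 2: no out-edges | ready=[3] | order so far=[0, 1, 4, 2]
  pop 3: no out-edges | ready=[] | order so far=[0, 1, 4, 2, 3]
New canonical toposort: [0, 1, 4, 2, 3]
Compare positions:
  Node 0: index 0 -> 0 (same)
  Node 1: index 1 -> 1 (same)
  Node 2: index 3 -> 3 (same)
  Node 3: index 4 -> 4 (same)
  Node 4: index 2 -> 2 (same)
Nodes that changed position: none

Answer: none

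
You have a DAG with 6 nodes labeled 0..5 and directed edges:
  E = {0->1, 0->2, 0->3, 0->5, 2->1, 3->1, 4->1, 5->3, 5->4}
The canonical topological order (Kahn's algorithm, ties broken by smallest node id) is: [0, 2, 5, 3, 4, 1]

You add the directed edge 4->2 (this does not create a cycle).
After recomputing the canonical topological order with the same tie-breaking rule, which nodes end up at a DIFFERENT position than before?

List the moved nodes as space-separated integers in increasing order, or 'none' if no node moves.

Old toposort: [0, 2, 5, 3, 4, 1]
Added edge 4->2
Recompute Kahn (smallest-id tiebreak):
  initial in-degrees: [0, 4, 2, 2, 1, 1]
  ready (indeg=0): [0]
  pop 0: indeg[1]->3; indeg[2]->1; indeg[3]->1; indeg[5]->0 | ready=[5] | order so far=[0]
  pop 5: indeg[3]->0; indeg[4]->0 | ready=[3, 4] | order so far=[0, 5]
  pop 3: indeg[1]->2 | ready=[4] | order so far=[0, 5, 3]
  pop 4: indeg[1]->1; indeg[2]->0 | ready=[2] | order so far=[0, 5, 3, 4]
  pop 2: indeg[1]->0 | ready=[1] | order so far=[0, 5, 3, 4, 2]
  pop 1: no out-edges | ready=[] | order so far=[0, 5, 3, 4, 2, 1]
New canonical toposort: [0, 5, 3, 4, 2, 1]
Compare positions:
  Node 0: index 0 -> 0 (same)
  Node 1: index 5 -> 5 (same)
  Node 2: index 1 -> 4 (moved)
  Node 3: index 3 -> 2 (moved)
  Node 4: index 4 -> 3 (moved)
  Node 5: index 2 -> 1 (moved)
Nodes that changed position: 2 3 4 5

Answer: 2 3 4 5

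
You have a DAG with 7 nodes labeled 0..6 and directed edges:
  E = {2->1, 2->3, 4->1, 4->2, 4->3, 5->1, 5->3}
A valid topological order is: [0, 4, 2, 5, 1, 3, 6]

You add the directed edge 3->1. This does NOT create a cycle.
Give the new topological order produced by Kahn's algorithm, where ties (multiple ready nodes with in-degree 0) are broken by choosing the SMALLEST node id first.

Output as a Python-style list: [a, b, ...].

Old toposort: [0, 4, 2, 5, 1, 3, 6]
Added edge: 3->1
Position of 3 (5) > position of 1 (4). Must reorder: 3 must now come before 1.
Run Kahn's algorithm (break ties by smallest node id):
  initial in-degrees: [0, 4, 1, 3, 0, 0, 0]
  ready (indeg=0): [0, 4, 5, 6]
  pop 0: no out-edges | ready=[4, 5, 6] | order so far=[0]
  pop 4: indeg[1]->3; indeg[2]->0; indeg[3]->2 | ready=[2, 5, 6] | order so far=[0, 4]
  pop 2: indeg[1]->2; indeg[3]->1 | ready=[5, 6] | order so far=[0, 4, 2]
  pop 5: indeg[1]->1; indeg[3]->0 | ready=[3, 6] | order so far=[0, 4, 2, 5]
  pop 3: indeg[1]->0 | ready=[1, 6] | order so far=[0, 4, 2, 5, 3]
  pop 1: no out-edges | ready=[6] | order so far=[0, 4, 2, 5, 3, 1]
  pop 6: no out-edges | ready=[] | order so far=[0, 4, 2, 5, 3, 1, 6]
  Result: [0, 4, 2, 5, 3, 1, 6]

Answer: [0, 4, 2, 5, 3, 1, 6]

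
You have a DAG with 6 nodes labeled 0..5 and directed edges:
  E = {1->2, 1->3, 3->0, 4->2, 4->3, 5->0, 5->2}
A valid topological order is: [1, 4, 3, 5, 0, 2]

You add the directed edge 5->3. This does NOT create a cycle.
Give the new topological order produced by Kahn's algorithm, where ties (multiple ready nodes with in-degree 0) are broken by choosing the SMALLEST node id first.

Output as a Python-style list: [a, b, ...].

Answer: [1, 4, 5, 2, 3, 0]

Derivation:
Old toposort: [1, 4, 3, 5, 0, 2]
Added edge: 5->3
Position of 5 (3) > position of 3 (2). Must reorder: 5 must now come before 3.
Run Kahn's algorithm (break ties by smallest node id):
  initial in-degrees: [2, 0, 3, 3, 0, 0]
  ready (indeg=0): [1, 4, 5]
  pop 1: indeg[2]->2; indeg[3]->2 | ready=[4, 5] | order so far=[1]
  pop 4: indeg[2]->1; indeg[3]->1 | ready=[5] | order so far=[1, 4]
  pop 5: indeg[0]->1; indeg[2]->0; indeg[3]->0 | ready=[2, 3] | order so far=[1, 4, 5]
  pop 2: no out-edges | ready=[3] | order so far=[1, 4, 5, 2]
  pop 3: indeg[0]->0 | ready=[0] | order so far=[1, 4, 5, 2, 3]
  pop 0: no out-edges | ready=[] | order so far=[1, 4, 5, 2, 3, 0]
  Result: [1, 4, 5, 2, 3, 0]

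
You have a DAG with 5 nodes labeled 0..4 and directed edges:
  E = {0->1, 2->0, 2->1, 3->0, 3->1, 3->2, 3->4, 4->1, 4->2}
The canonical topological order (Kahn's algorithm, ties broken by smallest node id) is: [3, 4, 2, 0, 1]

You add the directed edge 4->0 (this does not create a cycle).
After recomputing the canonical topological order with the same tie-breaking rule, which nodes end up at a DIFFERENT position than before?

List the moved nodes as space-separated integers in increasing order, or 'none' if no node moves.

Old toposort: [3, 4, 2, 0, 1]
Added edge 4->0
Recompute Kahn (smallest-id tiebreak):
  initial in-degrees: [3, 4, 2, 0, 1]
  ready (indeg=0): [3]
  pop 3: indeg[0]->2; indeg[1]->3; indeg[2]->1; indeg[4]->0 | ready=[4] | order so far=[3]
  pop 4: indeg[0]->1; indeg[1]->2; indeg[2]->0 | ready=[2] | order so far=[3, 4]
  pop 2: indeg[0]->0; indeg[1]->1 | ready=[0] | order so far=[3, 4, 2]
  pop 0: indeg[1]->0 | ready=[1] | order so far=[3, 4, 2, 0]
  pop 1: no out-edges | ready=[] | order so far=[3, 4, 2, 0, 1]
New canonical toposort: [3, 4, 2, 0, 1]
Compare positions:
  Node 0: index 3 -> 3 (same)
  Node 1: index 4 -> 4 (same)
  Node 2: index 2 -> 2 (same)
  Node 3: index 0 -> 0 (same)
  Node 4: index 1 -> 1 (same)
Nodes that changed position: none

Answer: none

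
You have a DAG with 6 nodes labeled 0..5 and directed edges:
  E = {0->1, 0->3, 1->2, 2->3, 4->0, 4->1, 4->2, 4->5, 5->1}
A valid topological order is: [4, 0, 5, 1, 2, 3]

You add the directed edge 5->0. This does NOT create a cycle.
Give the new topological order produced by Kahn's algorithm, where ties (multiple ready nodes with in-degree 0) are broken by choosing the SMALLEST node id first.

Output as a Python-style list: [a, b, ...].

Old toposort: [4, 0, 5, 1, 2, 3]
Added edge: 5->0
Position of 5 (2) > position of 0 (1). Must reorder: 5 must now come before 0.
Run Kahn's algorithm (break ties by smallest node id):
  initial in-degrees: [2, 3, 2, 2, 0, 1]
  ready (indeg=0): [4]
  pop 4: indeg[0]->1; indeg[1]->2; indeg[2]->1; indeg[5]->0 | ready=[5] | order so far=[4]
  pop 5: indeg[0]->0; indeg[1]->1 | ready=[0] | order so far=[4, 5]
  pop 0: indeg[1]->0; indeg[3]->1 | ready=[1] | order so far=[4, 5, 0]
  pop 1: indeg[2]->0 | ready=[2] | order so far=[4, 5, 0, 1]
  pop 2: indeg[3]->0 | ready=[3] | order so far=[4, 5, 0, 1, 2]
  pop 3: no out-edges | ready=[] | order so far=[4, 5, 0, 1, 2, 3]
  Result: [4, 5, 0, 1, 2, 3]

Answer: [4, 5, 0, 1, 2, 3]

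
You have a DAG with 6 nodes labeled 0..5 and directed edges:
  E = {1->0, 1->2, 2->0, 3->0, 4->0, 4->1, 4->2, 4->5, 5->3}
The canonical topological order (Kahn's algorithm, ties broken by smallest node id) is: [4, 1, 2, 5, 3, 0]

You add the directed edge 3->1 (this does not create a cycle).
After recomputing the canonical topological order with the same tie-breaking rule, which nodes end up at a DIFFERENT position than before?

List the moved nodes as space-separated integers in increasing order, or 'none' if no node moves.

Old toposort: [4, 1, 2, 5, 3, 0]
Added edge 3->1
Recompute Kahn (smallest-id tiebreak):
  initial in-degrees: [4, 2, 2, 1, 0, 1]
  ready (indeg=0): [4]
  pop 4: indeg[0]->3; indeg[1]->1; indeg[2]->1; indeg[5]->0 | ready=[5] | order so far=[4]
  pop 5: indeg[3]->0 | ready=[3] | order so far=[4, 5]
  pop 3: indeg[0]->2; indeg[1]->0 | ready=[1] | order so far=[4, 5, 3]
  pop 1: indeg[0]->1; indeg[2]->0 | ready=[2] | order so far=[4, 5, 3, 1]
  pop 2: indeg[0]->0 | ready=[0] | order so far=[4, 5, 3, 1, 2]
  pop 0: no out-edges | ready=[] | order so far=[4, 5, 3, 1, 2, 0]
New canonical toposort: [4, 5, 3, 1, 2, 0]
Compare positions:
  Node 0: index 5 -> 5 (same)
  Node 1: index 1 -> 3 (moved)
  Node 2: index 2 -> 4 (moved)
  Node 3: index 4 -> 2 (moved)
  Node 4: index 0 -> 0 (same)
  Node 5: index 3 -> 1 (moved)
Nodes that changed position: 1 2 3 5

Answer: 1 2 3 5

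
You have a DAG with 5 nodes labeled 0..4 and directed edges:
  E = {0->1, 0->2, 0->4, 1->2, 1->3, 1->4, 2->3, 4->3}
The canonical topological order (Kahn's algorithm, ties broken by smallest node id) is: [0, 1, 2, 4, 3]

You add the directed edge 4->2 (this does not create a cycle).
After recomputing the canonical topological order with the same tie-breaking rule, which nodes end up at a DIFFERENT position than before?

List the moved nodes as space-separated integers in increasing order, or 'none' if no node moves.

Old toposort: [0, 1, 2, 4, 3]
Added edge 4->2
Recompute Kahn (smallest-id tiebreak):
  initial in-degrees: [0, 1, 3, 3, 2]
  ready (indeg=0): [0]
  pop 0: indeg[1]->0; indeg[2]->2; indeg[4]->1 | ready=[1] | order so far=[0]
  pop 1: indeg[2]->1; indeg[3]->2; indeg[4]->0 | ready=[4] | order so far=[0, 1]
  pop 4: indeg[2]->0; indeg[3]->1 | ready=[2] | order so far=[0, 1, 4]
  pop 2: indeg[3]->0 | ready=[3] | order so far=[0, 1, 4, 2]
  pop 3: no out-edges | ready=[] | order so far=[0, 1, 4, 2, 3]
New canonical toposort: [0, 1, 4, 2, 3]
Compare positions:
  Node 0: index 0 -> 0 (same)
  Node 1: index 1 -> 1 (same)
  Node 2: index 2 -> 3 (moved)
  Node 3: index 4 -> 4 (same)
  Node 4: index 3 -> 2 (moved)
Nodes that changed position: 2 4

Answer: 2 4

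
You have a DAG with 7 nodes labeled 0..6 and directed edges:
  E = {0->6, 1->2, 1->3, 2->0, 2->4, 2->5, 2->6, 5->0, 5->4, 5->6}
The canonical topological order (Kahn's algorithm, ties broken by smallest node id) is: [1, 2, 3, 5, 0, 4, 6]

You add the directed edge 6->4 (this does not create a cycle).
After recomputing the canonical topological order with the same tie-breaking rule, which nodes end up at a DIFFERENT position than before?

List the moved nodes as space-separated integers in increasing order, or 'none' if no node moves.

Old toposort: [1, 2, 3, 5, 0, 4, 6]
Added edge 6->4
Recompute Kahn (smallest-id tiebreak):
  initial in-degrees: [2, 0, 1, 1, 3, 1, 3]
  ready (indeg=0): [1]
  pop 1: indeg[2]->0; indeg[3]->0 | ready=[2, 3] | order so far=[1]
  pop 2: indeg[0]->1; indeg[4]->2; indeg[5]->0; indeg[6]->2 | ready=[3, 5] | order so far=[1, 2]
  pop 3: no out-edges | ready=[5] | order so far=[1, 2, 3]
  pop 5: indeg[0]->0; indeg[4]->1; indeg[6]->1 | ready=[0] | order so far=[1, 2, 3, 5]
  pop 0: indeg[6]->0 | ready=[6] | order so far=[1, 2, 3, 5, 0]
  pop 6: indeg[4]->0 | ready=[4] | order so far=[1, 2, 3, 5, 0, 6]
  pop 4: no out-edges | ready=[] | order so far=[1, 2, 3, 5, 0, 6, 4]
New canonical toposort: [1, 2, 3, 5, 0, 6, 4]
Compare positions:
  Node 0: index 4 -> 4 (same)
  Node 1: index 0 -> 0 (same)
  Node 2: index 1 -> 1 (same)
  Node 3: index 2 -> 2 (same)
  Node 4: index 5 -> 6 (moved)
  Node 5: index 3 -> 3 (same)
  Node 6: index 6 -> 5 (moved)
Nodes that changed position: 4 6

Answer: 4 6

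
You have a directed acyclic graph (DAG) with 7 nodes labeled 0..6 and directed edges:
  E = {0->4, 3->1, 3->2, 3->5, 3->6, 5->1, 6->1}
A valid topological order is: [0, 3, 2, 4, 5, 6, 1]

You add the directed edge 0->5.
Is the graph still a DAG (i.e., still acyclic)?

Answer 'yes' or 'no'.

Given toposort: [0, 3, 2, 4, 5, 6, 1]
Position of 0: index 0; position of 5: index 4
New edge 0->5: forward
Forward edge: respects the existing order. Still a DAG, same toposort still valid.
Still a DAG? yes

Answer: yes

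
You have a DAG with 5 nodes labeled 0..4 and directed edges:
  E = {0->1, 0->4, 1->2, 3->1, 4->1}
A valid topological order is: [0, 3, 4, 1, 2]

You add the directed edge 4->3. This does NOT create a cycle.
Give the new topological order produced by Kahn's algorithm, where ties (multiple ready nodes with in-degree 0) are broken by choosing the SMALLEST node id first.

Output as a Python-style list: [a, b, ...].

Answer: [0, 4, 3, 1, 2]

Derivation:
Old toposort: [0, 3, 4, 1, 2]
Added edge: 4->3
Position of 4 (2) > position of 3 (1). Must reorder: 4 must now come before 3.
Run Kahn's algorithm (break ties by smallest node id):
  initial in-degrees: [0, 3, 1, 1, 1]
  ready (indeg=0): [0]
  pop 0: indeg[1]->2; indeg[4]->0 | ready=[4] | order so far=[0]
  pop 4: indeg[1]->1; indeg[3]->0 | ready=[3] | order so far=[0, 4]
  pop 3: indeg[1]->0 | ready=[1] | order so far=[0, 4, 3]
  pop 1: indeg[2]->0 | ready=[2] | order so far=[0, 4, 3, 1]
  pop 2: no out-edges | ready=[] | order so far=[0, 4, 3, 1, 2]
  Result: [0, 4, 3, 1, 2]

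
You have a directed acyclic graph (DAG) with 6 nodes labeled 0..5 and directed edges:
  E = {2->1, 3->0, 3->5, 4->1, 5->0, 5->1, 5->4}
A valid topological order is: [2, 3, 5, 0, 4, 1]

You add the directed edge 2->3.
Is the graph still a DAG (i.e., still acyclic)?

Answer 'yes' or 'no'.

Answer: yes

Derivation:
Given toposort: [2, 3, 5, 0, 4, 1]
Position of 2: index 0; position of 3: index 1
New edge 2->3: forward
Forward edge: respects the existing order. Still a DAG, same toposort still valid.
Still a DAG? yes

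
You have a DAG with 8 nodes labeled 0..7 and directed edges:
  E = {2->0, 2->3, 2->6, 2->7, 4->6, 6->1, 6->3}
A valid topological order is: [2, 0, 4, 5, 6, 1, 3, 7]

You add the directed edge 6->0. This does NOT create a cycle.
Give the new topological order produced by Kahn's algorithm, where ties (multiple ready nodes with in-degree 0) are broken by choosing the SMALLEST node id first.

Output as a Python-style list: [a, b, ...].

Old toposort: [2, 0, 4, 5, 6, 1, 3, 7]
Added edge: 6->0
Position of 6 (4) > position of 0 (1). Must reorder: 6 must now come before 0.
Run Kahn's algorithm (break ties by smallest node id):
  initial in-degrees: [2, 1, 0, 2, 0, 0, 2, 1]
  ready (indeg=0): [2, 4, 5]
  pop 2: indeg[0]->1; indeg[3]->1; indeg[6]->1; indeg[7]->0 | ready=[4, 5, 7] | order so far=[2]
  pop 4: indeg[6]->0 | ready=[5, 6, 7] | order so far=[2, 4]
  pop 5: no out-edges | ready=[6, 7] | order so far=[2, 4, 5]
  pop 6: indeg[0]->0; indeg[1]->0; indeg[3]->0 | ready=[0, 1, 3, 7] | order so far=[2, 4, 5, 6]
  pop 0: no out-edges | ready=[1, 3, 7] | order so far=[2, 4, 5, 6, 0]
  pop 1: no out-edges | ready=[3, 7] | order so far=[2, 4, 5, 6, 0, 1]
  pop 3: no out-edges | ready=[7] | order so far=[2, 4, 5, 6, 0, 1, 3]
  pop 7: no out-edges | ready=[] | order so far=[2, 4, 5, 6, 0, 1, 3, 7]
  Result: [2, 4, 5, 6, 0, 1, 3, 7]

Answer: [2, 4, 5, 6, 0, 1, 3, 7]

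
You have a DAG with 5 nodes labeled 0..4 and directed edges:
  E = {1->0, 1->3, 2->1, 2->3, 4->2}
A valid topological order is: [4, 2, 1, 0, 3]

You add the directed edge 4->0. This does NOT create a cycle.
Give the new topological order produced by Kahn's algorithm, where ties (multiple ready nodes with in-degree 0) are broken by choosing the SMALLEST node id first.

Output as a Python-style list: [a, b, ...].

Answer: [4, 2, 1, 0, 3]

Derivation:
Old toposort: [4, 2, 1, 0, 3]
Added edge: 4->0
Position of 4 (0) < position of 0 (3). Old order still valid.
Run Kahn's algorithm (break ties by smallest node id):
  initial in-degrees: [2, 1, 1, 2, 0]
  ready (indeg=0): [4]
  pop 4: indeg[0]->1; indeg[2]->0 | ready=[2] | order so far=[4]
  pop 2: indeg[1]->0; indeg[3]->1 | ready=[1] | order so far=[4, 2]
  pop 1: indeg[0]->0; indeg[3]->0 | ready=[0, 3] | order so far=[4, 2, 1]
  pop 0: no out-edges | ready=[3] | order so far=[4, 2, 1, 0]
  pop 3: no out-edges | ready=[] | order so far=[4, 2, 1, 0, 3]
  Result: [4, 2, 1, 0, 3]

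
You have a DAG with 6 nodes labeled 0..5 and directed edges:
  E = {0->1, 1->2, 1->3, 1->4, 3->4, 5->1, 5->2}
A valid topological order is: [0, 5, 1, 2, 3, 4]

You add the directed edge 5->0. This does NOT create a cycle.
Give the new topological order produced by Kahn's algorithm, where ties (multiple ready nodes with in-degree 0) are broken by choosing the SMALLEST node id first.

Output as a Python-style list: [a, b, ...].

Answer: [5, 0, 1, 2, 3, 4]

Derivation:
Old toposort: [0, 5, 1, 2, 3, 4]
Added edge: 5->0
Position of 5 (1) > position of 0 (0). Must reorder: 5 must now come before 0.
Run Kahn's algorithm (break ties by smallest node id):
  initial in-degrees: [1, 2, 2, 1, 2, 0]
  ready (indeg=0): [5]
  pop 5: indeg[0]->0; indeg[1]->1; indeg[2]->1 | ready=[0] | order so far=[5]
  pop 0: indeg[1]->0 | ready=[1] | order so far=[5, 0]
  pop 1: indeg[2]->0; indeg[3]->0; indeg[4]->1 | ready=[2, 3] | order so far=[5, 0, 1]
  pop 2: no out-edges | ready=[3] | order so far=[5, 0, 1, 2]
  pop 3: indeg[4]->0 | ready=[4] | order so far=[5, 0, 1, 2, 3]
  pop 4: no out-edges | ready=[] | order so far=[5, 0, 1, 2, 3, 4]
  Result: [5, 0, 1, 2, 3, 4]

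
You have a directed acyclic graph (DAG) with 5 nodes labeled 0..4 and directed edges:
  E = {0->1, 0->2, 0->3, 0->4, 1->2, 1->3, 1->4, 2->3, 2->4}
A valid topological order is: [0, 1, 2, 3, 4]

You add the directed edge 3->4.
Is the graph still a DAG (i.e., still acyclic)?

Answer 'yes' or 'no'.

Given toposort: [0, 1, 2, 3, 4]
Position of 3: index 3; position of 4: index 4
New edge 3->4: forward
Forward edge: respects the existing order. Still a DAG, same toposort still valid.
Still a DAG? yes

Answer: yes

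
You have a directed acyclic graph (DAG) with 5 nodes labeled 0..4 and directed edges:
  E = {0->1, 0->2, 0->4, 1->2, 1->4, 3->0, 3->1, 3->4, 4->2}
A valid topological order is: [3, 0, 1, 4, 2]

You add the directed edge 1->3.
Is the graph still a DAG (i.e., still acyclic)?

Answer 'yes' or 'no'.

Given toposort: [3, 0, 1, 4, 2]
Position of 1: index 2; position of 3: index 0
New edge 1->3: backward (u after v in old order)
Backward edge: old toposort is now invalid. Check if this creates a cycle.
Does 3 already reach 1? Reachable from 3: [0, 1, 2, 3, 4]. YES -> cycle!
Still a DAG? no

Answer: no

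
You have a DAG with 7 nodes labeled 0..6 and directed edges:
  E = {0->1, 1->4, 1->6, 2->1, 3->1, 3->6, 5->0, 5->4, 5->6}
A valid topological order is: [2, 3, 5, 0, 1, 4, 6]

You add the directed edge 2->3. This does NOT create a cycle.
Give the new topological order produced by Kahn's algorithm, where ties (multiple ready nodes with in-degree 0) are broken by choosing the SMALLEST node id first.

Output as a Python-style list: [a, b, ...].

Old toposort: [2, 3, 5, 0, 1, 4, 6]
Added edge: 2->3
Position of 2 (0) < position of 3 (1). Old order still valid.
Run Kahn's algorithm (break ties by smallest node id):
  initial in-degrees: [1, 3, 0, 1, 2, 0, 3]
  ready (indeg=0): [2, 5]
  pop 2: indeg[1]->2; indeg[3]->0 | ready=[3, 5] | order so far=[2]
  pop 3: indeg[1]->1; indeg[6]->2 | ready=[5] | order so far=[2, 3]
  pop 5: indeg[0]->0; indeg[4]->1; indeg[6]->1 | ready=[0] | order so far=[2, 3, 5]
  pop 0: indeg[1]->0 | ready=[1] | order so far=[2, 3, 5, 0]
  pop 1: indeg[4]->0; indeg[6]->0 | ready=[4, 6] | order so far=[2, 3, 5, 0, 1]
  pop 4: no out-edges | ready=[6] | order so far=[2, 3, 5, 0, 1, 4]
  pop 6: no out-edges | ready=[] | order so far=[2, 3, 5, 0, 1, 4, 6]
  Result: [2, 3, 5, 0, 1, 4, 6]

Answer: [2, 3, 5, 0, 1, 4, 6]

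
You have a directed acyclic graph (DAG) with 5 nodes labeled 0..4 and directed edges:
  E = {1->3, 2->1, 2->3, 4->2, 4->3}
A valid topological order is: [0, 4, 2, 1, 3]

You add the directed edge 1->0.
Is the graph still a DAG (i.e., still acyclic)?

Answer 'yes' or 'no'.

Given toposort: [0, 4, 2, 1, 3]
Position of 1: index 3; position of 0: index 0
New edge 1->0: backward (u after v in old order)
Backward edge: old toposort is now invalid. Check if this creates a cycle.
Does 0 already reach 1? Reachable from 0: [0]. NO -> still a DAG (reorder needed).
Still a DAG? yes

Answer: yes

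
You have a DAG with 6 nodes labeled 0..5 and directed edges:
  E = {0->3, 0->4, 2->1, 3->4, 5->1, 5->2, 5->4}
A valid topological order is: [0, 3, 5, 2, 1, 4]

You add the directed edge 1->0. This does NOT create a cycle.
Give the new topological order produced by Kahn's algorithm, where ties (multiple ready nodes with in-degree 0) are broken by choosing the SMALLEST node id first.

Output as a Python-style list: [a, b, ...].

Answer: [5, 2, 1, 0, 3, 4]

Derivation:
Old toposort: [0, 3, 5, 2, 1, 4]
Added edge: 1->0
Position of 1 (4) > position of 0 (0). Must reorder: 1 must now come before 0.
Run Kahn's algorithm (break ties by smallest node id):
  initial in-degrees: [1, 2, 1, 1, 3, 0]
  ready (indeg=0): [5]
  pop 5: indeg[1]->1; indeg[2]->0; indeg[4]->2 | ready=[2] | order so far=[5]
  pop 2: indeg[1]->0 | ready=[1] | order so far=[5, 2]
  pop 1: indeg[0]->0 | ready=[0] | order so far=[5, 2, 1]
  pop 0: indeg[3]->0; indeg[4]->1 | ready=[3] | order so far=[5, 2, 1, 0]
  pop 3: indeg[4]->0 | ready=[4] | order so far=[5, 2, 1, 0, 3]
  pop 4: no out-edges | ready=[] | order so far=[5, 2, 1, 0, 3, 4]
  Result: [5, 2, 1, 0, 3, 4]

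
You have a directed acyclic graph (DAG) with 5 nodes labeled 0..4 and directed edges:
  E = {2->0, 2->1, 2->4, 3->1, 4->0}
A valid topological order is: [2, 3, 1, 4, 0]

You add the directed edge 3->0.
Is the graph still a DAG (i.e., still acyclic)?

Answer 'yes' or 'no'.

Answer: yes

Derivation:
Given toposort: [2, 3, 1, 4, 0]
Position of 3: index 1; position of 0: index 4
New edge 3->0: forward
Forward edge: respects the existing order. Still a DAG, same toposort still valid.
Still a DAG? yes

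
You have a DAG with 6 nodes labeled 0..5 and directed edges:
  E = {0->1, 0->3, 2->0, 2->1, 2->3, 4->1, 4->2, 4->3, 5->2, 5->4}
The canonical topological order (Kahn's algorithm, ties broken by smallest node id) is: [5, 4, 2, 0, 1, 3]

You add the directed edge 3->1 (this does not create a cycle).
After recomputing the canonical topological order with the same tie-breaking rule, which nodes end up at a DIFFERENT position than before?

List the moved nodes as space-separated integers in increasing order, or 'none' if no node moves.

Old toposort: [5, 4, 2, 0, 1, 3]
Added edge 3->1
Recompute Kahn (smallest-id tiebreak):
  initial in-degrees: [1, 4, 2, 3, 1, 0]
  ready (indeg=0): [5]
  pop 5: indeg[2]->1; indeg[4]->0 | ready=[4] | order so far=[5]
  pop 4: indeg[1]->3; indeg[2]->0; indeg[3]->2 | ready=[2] | order so far=[5, 4]
  pop 2: indeg[0]->0; indeg[1]->2; indeg[3]->1 | ready=[0] | order so far=[5, 4, 2]
  pop 0: indeg[1]->1; indeg[3]->0 | ready=[3] | order so far=[5, 4, 2, 0]
  pop 3: indeg[1]->0 | ready=[1] | order so far=[5, 4, 2, 0, 3]
  pop 1: no out-edges | ready=[] | order so far=[5, 4, 2, 0, 3, 1]
New canonical toposort: [5, 4, 2, 0, 3, 1]
Compare positions:
  Node 0: index 3 -> 3 (same)
  Node 1: index 4 -> 5 (moved)
  Node 2: index 2 -> 2 (same)
  Node 3: index 5 -> 4 (moved)
  Node 4: index 1 -> 1 (same)
  Node 5: index 0 -> 0 (same)
Nodes that changed position: 1 3

Answer: 1 3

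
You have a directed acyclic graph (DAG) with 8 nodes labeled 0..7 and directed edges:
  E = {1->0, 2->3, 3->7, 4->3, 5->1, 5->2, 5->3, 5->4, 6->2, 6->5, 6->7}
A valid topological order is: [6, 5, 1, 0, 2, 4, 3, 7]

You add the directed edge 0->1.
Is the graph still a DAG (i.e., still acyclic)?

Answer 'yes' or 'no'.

Given toposort: [6, 5, 1, 0, 2, 4, 3, 7]
Position of 0: index 3; position of 1: index 2
New edge 0->1: backward (u after v in old order)
Backward edge: old toposort is now invalid. Check if this creates a cycle.
Does 1 already reach 0? Reachable from 1: [0, 1]. YES -> cycle!
Still a DAG? no

Answer: no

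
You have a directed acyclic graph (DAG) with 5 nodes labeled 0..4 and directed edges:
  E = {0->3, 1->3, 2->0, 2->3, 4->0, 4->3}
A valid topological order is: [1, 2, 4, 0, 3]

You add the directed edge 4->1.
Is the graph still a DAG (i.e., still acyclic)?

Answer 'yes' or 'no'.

Given toposort: [1, 2, 4, 0, 3]
Position of 4: index 2; position of 1: index 0
New edge 4->1: backward (u after v in old order)
Backward edge: old toposort is now invalid. Check if this creates a cycle.
Does 1 already reach 4? Reachable from 1: [1, 3]. NO -> still a DAG (reorder needed).
Still a DAG? yes

Answer: yes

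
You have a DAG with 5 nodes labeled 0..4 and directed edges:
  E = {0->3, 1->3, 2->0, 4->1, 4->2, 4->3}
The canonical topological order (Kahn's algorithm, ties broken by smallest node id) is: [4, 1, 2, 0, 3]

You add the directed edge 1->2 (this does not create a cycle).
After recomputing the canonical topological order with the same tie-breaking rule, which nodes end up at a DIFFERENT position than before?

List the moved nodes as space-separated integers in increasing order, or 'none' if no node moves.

Old toposort: [4, 1, 2, 0, 3]
Added edge 1->2
Recompute Kahn (smallest-id tiebreak):
  initial in-degrees: [1, 1, 2, 3, 0]
  ready (indeg=0): [4]
  pop 4: indeg[1]->0; indeg[2]->1; indeg[3]->2 | ready=[1] | order so far=[4]
  pop 1: indeg[2]->0; indeg[3]->1 | ready=[2] | order so far=[4, 1]
  pop 2: indeg[0]->0 | ready=[0] | order so far=[4, 1, 2]
  pop 0: indeg[3]->0 | ready=[3] | order so far=[4, 1, 2, 0]
  pop 3: no out-edges | ready=[] | order so far=[4, 1, 2, 0, 3]
New canonical toposort: [4, 1, 2, 0, 3]
Compare positions:
  Node 0: index 3 -> 3 (same)
  Node 1: index 1 -> 1 (same)
  Node 2: index 2 -> 2 (same)
  Node 3: index 4 -> 4 (same)
  Node 4: index 0 -> 0 (same)
Nodes that changed position: none

Answer: none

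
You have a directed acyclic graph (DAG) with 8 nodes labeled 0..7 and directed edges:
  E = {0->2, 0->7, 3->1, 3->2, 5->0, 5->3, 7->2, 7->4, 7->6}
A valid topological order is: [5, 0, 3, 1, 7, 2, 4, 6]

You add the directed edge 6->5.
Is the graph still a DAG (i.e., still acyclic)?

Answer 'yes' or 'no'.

Given toposort: [5, 0, 3, 1, 7, 2, 4, 6]
Position of 6: index 7; position of 5: index 0
New edge 6->5: backward (u after v in old order)
Backward edge: old toposort is now invalid. Check if this creates a cycle.
Does 5 already reach 6? Reachable from 5: [0, 1, 2, 3, 4, 5, 6, 7]. YES -> cycle!
Still a DAG? no

Answer: no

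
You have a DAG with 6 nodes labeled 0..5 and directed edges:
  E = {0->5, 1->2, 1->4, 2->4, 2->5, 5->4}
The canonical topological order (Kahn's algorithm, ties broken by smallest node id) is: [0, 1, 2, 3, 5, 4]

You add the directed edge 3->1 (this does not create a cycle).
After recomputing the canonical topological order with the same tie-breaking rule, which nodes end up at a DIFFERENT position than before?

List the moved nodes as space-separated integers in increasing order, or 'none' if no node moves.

Old toposort: [0, 1, 2, 3, 5, 4]
Added edge 3->1
Recompute Kahn (smallest-id tiebreak):
  initial in-degrees: [0, 1, 1, 0, 3, 2]
  ready (indeg=0): [0, 3]
  pop 0: indeg[5]->1 | ready=[3] | order so far=[0]
  pop 3: indeg[1]->0 | ready=[1] | order so far=[0, 3]
  pop 1: indeg[2]->0; indeg[4]->2 | ready=[2] | order so far=[0, 3, 1]
  pop 2: indeg[4]->1; indeg[5]->0 | ready=[5] | order so far=[0, 3, 1, 2]
  pop 5: indeg[4]->0 | ready=[4] | order so far=[0, 3, 1, 2, 5]
  pop 4: no out-edges | ready=[] | order so far=[0, 3, 1, 2, 5, 4]
New canonical toposort: [0, 3, 1, 2, 5, 4]
Compare positions:
  Node 0: index 0 -> 0 (same)
  Node 1: index 1 -> 2 (moved)
  Node 2: index 2 -> 3 (moved)
  Node 3: index 3 -> 1 (moved)
  Node 4: index 5 -> 5 (same)
  Node 5: index 4 -> 4 (same)
Nodes that changed position: 1 2 3

Answer: 1 2 3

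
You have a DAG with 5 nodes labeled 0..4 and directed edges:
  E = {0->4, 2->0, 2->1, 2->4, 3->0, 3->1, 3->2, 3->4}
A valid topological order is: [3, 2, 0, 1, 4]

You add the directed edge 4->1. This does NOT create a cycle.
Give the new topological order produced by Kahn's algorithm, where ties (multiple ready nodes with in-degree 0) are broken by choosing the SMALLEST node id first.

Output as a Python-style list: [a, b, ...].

Answer: [3, 2, 0, 4, 1]

Derivation:
Old toposort: [3, 2, 0, 1, 4]
Added edge: 4->1
Position of 4 (4) > position of 1 (3). Must reorder: 4 must now come before 1.
Run Kahn's algorithm (break ties by smallest node id):
  initial in-degrees: [2, 3, 1, 0, 3]
  ready (indeg=0): [3]
  pop 3: indeg[0]->1; indeg[1]->2; indeg[2]->0; indeg[4]->2 | ready=[2] | order so far=[3]
  pop 2: indeg[0]->0; indeg[1]->1; indeg[4]->1 | ready=[0] | order so far=[3, 2]
  pop 0: indeg[4]->0 | ready=[4] | order so far=[3, 2, 0]
  pop 4: indeg[1]->0 | ready=[1] | order so far=[3, 2, 0, 4]
  pop 1: no out-edges | ready=[] | order so far=[3, 2, 0, 4, 1]
  Result: [3, 2, 0, 4, 1]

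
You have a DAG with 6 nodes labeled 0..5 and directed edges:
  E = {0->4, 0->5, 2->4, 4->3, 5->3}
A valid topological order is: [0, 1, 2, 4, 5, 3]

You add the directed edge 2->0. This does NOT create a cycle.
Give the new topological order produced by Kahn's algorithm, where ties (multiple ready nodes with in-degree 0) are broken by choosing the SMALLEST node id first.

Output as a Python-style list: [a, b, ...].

Old toposort: [0, 1, 2, 4, 5, 3]
Added edge: 2->0
Position of 2 (2) > position of 0 (0). Must reorder: 2 must now come before 0.
Run Kahn's algorithm (break ties by smallest node id):
  initial in-degrees: [1, 0, 0, 2, 2, 1]
  ready (indeg=0): [1, 2]
  pop 1: no out-edges | ready=[2] | order so far=[1]
  pop 2: indeg[0]->0; indeg[4]->1 | ready=[0] | order so far=[1, 2]
  pop 0: indeg[4]->0; indeg[5]->0 | ready=[4, 5] | order so far=[1, 2, 0]
  pop 4: indeg[3]->1 | ready=[5] | order so far=[1, 2, 0, 4]
  pop 5: indeg[3]->0 | ready=[3] | order so far=[1, 2, 0, 4, 5]
  pop 3: no out-edges | ready=[] | order so far=[1, 2, 0, 4, 5, 3]
  Result: [1, 2, 0, 4, 5, 3]

Answer: [1, 2, 0, 4, 5, 3]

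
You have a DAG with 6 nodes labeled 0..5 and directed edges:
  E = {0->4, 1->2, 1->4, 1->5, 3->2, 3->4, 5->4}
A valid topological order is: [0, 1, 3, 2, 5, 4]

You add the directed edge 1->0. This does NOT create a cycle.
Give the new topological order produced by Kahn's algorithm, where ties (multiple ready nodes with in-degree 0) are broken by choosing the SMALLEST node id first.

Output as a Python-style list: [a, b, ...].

Answer: [1, 0, 3, 2, 5, 4]

Derivation:
Old toposort: [0, 1, 3, 2, 5, 4]
Added edge: 1->0
Position of 1 (1) > position of 0 (0). Must reorder: 1 must now come before 0.
Run Kahn's algorithm (break ties by smallest node id):
  initial in-degrees: [1, 0, 2, 0, 4, 1]
  ready (indeg=0): [1, 3]
  pop 1: indeg[0]->0; indeg[2]->1; indeg[4]->3; indeg[5]->0 | ready=[0, 3, 5] | order so far=[1]
  pop 0: indeg[4]->2 | ready=[3, 5] | order so far=[1, 0]
  pop 3: indeg[2]->0; indeg[4]->1 | ready=[2, 5] | order so far=[1, 0, 3]
  pop 2: no out-edges | ready=[5] | order so far=[1, 0, 3, 2]
  pop 5: indeg[4]->0 | ready=[4] | order so far=[1, 0, 3, 2, 5]
  pop 4: no out-edges | ready=[] | order so far=[1, 0, 3, 2, 5, 4]
  Result: [1, 0, 3, 2, 5, 4]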